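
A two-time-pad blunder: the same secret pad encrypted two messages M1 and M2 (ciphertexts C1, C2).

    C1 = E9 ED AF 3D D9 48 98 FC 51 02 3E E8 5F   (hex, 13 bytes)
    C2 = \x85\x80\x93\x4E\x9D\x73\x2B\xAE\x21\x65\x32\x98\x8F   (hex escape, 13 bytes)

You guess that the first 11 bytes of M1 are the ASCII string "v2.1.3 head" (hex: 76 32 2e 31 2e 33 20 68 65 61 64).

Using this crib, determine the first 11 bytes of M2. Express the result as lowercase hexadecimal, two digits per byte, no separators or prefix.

First, C1 ⊕ C2 = (M1 ⊕ K) ⊕ (M2 ⊕ K) = M1 ⊕ M2, so the key drops out. Then M2 = (M1 ⊕ M2) ⊕ M1 over the first 11 bytes.
byte 0: (e9 XOR 85) XOR 76 = 6c XOR 76 = 1a
byte 1: (ed XOR 80) XOR 32 = 6d XOR 32 = 5f
byte 2: (af XOR 93) XOR 2e = 3c XOR 2e = 12
byte 3: (3d XOR 4e) XOR 31 = 73 XOR 31 = 42
byte 4: (d9 XOR 9d) XOR 2e = 44 XOR 2e = 6a
byte 5: (48 XOR 73) XOR 33 = 3b XOR 33 = 08
byte 6: (98 XOR 2b) XOR 20 = b3 XOR 20 = 93
byte 7: (fc XOR ae) XOR 68 = 52 XOR 68 = 3a
byte 8: (51 XOR 21) XOR 65 = 70 XOR 65 = 15
byte 9: (02 XOR 65) XOR 61 = 67 XOR 61 = 06
byte 10: (3e XOR 32) XOR 64 = 0c XOR 64 = 68

1a5f12426a08933a150668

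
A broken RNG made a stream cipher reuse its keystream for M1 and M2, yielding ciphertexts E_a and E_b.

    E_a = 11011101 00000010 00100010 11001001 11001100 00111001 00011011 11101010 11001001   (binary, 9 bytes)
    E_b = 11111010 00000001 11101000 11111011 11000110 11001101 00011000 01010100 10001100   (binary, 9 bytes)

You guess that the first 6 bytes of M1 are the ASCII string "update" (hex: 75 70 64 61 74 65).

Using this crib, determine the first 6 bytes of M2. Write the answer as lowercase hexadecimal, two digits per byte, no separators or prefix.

First, E_a ⊕ E_b = (M1 ⊕ K) ⊕ (M2 ⊕ K) = M1 ⊕ M2, so the key drops out. Then M2 = (M1 ⊕ M2) ⊕ M1 over the first 6 bytes.
byte 0: (dd xor fa) xor 75 = 27 xor 75 = 52
byte 1: (02 xor 01) xor 70 = 03 xor 70 = 73
byte 2: (22 xor e8) xor 64 = ca xor 64 = ae
byte 3: (c9 xor fb) xor 61 = 32 xor 61 = 53
byte 4: (cc xor c6) xor 74 = 0a xor 74 = 7e
byte 5: (39 xor cd) xor 65 = f4 xor 65 = 91

5273ae537e91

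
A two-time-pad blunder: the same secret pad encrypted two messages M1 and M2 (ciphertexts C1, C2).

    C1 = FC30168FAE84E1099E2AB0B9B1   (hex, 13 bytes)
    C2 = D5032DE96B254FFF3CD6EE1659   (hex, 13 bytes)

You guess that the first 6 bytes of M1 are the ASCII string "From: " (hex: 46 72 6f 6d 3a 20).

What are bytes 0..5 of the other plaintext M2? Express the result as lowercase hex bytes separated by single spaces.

6f 41 54 0b ff 81

First, C1 ⊕ C2 = (M1 ⊕ K) ⊕ (M2 ⊕ K) = M1 ⊕ M2, so the key drops out. Then M2 = (M1 ⊕ M2) ⊕ M1 over the first 6 bytes.
byte 0: (fc xor d5) xor 46 = 29 xor 46 = 6f
byte 1: (30 xor 03) xor 72 = 33 xor 72 = 41
byte 2: (16 xor 2d) xor 6f = 3b xor 6f = 54
byte 3: (8f xor e9) xor 6d = 66 xor 6d = 0b
byte 4: (ae xor 6b) xor 3a = c5 xor 3a = ff
byte 5: (84 xor 25) xor 20 = a1 xor 20 = 81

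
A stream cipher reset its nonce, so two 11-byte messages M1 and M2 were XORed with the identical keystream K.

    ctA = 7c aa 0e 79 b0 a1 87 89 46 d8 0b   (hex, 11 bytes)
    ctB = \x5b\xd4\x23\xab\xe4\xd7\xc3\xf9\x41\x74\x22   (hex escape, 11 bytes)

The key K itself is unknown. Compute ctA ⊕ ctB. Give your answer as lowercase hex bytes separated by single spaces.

27 7e 2d d2 54 76 44 70 07 ac 29

ctA ⊕ ctB = (M1 ⊕ K) ⊕ (M2 ⊕ K) = M1 ⊕ M2 — the shared key cancels under XOR.
7c ^ 5b = 27
aa ^ d4 = 7e
0e ^ 23 = 2d
79 ^ ab = d2
b0 ^ e4 = 54
a1 ^ d7 = 76
87 ^ c3 = 44
89 ^ f9 = 70
46 ^ 41 = 07
d8 ^ 74 = ac
0b ^ 22 = 29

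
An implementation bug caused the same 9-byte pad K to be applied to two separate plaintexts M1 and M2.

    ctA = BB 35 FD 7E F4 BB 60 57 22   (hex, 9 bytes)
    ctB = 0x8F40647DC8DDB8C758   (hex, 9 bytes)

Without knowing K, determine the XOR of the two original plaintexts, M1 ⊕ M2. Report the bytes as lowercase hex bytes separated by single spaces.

ctA ⊕ ctB = (M1 ⊕ K) ⊕ (M2 ⊕ K) = M1 ⊕ M2 — the shared key cancels under XOR.
10111011 ⊕ 10001111 = 00110100
00110101 ⊕ 01000000 = 01110101
11111101 ⊕ 01100100 = 10011001
01111110 ⊕ 01111101 = 00000011
11110100 ⊕ 11001000 = 00111100
10111011 ⊕ 11011101 = 01100110
01100000 ⊕ 10111000 = 11011000
01010111 ⊕ 11000111 = 10010000
00100010 ⊕ 01011000 = 01111010

34 75 99 03 3c 66 d8 90 7a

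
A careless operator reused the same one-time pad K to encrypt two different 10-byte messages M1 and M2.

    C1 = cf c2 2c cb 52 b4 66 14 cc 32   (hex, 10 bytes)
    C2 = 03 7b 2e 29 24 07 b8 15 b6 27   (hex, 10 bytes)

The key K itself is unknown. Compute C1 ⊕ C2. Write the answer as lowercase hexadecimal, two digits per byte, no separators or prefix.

C1 ⊕ C2 = (M1 ⊕ K) ⊕ (M2 ⊕ K) = M1 ⊕ M2 — the shared key cancels under XOR.
cf xor 03 = cc
c2 xor 7b = b9
2c xor 2e = 02
cb xor 29 = e2
52 xor 24 = 76
b4 xor 07 = b3
66 xor b8 = de
14 xor 15 = 01
cc xor b6 = 7a
32 xor 27 = 15

ccb902e276b3de017a15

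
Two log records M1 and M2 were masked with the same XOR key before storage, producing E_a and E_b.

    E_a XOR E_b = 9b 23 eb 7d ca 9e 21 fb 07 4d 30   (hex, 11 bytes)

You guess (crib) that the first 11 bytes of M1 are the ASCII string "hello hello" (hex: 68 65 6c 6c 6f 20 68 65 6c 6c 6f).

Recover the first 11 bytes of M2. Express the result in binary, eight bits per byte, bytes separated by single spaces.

Since E_a ⊕ E_b = M1 ⊕ M2, XORing with the guessed M1 bytes yields the corresponding M2 bytes: M2 = (E_a ⊕ E_b) ⊕ M1.
9b ^ 68 = f3
23 ^ 65 = 46
eb ^ 6c = 87
7d ^ 6c = 11
ca ^ 6f = a5
9e ^ 20 = be
21 ^ 68 = 49
fb ^ 65 = 9e
07 ^ 6c = 6b
4d ^ 6c = 21
30 ^ 6f = 5f

11110011 01000110 10000111 00010001 10100101 10111110 01001001 10011110 01101011 00100001 01011111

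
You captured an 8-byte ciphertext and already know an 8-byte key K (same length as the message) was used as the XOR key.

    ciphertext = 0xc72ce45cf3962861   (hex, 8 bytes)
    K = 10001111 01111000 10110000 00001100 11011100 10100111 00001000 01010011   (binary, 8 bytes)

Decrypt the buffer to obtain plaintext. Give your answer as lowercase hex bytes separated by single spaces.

XOR is its own inverse, so applying the key byte-wise gives the result directly.
byte 0: c7 ⊕ 8f = 48
byte 1: 2c ⊕ 78 = 54
byte 2: e4 ⊕ b0 = 54
byte 3: 5c ⊕ 0c = 50
byte 4: f3 ⊕ dc = 2f
byte 5: 96 ⊕ a7 = 31
byte 6: 28 ⊕ 08 = 20
byte 7: 61 ⊕ 53 = 32

48 54 54 50 2f 31 20 32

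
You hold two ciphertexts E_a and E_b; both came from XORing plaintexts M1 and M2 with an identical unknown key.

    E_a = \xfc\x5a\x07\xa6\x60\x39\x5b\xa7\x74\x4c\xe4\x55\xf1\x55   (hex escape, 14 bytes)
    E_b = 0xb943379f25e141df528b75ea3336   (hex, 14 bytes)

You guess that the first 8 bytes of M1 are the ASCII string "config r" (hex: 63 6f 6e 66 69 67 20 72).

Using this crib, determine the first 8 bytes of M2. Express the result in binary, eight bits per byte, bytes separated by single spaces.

First, E_a ⊕ E_b = (M1 ⊕ K) ⊕ (M2 ⊕ K) = M1 ⊕ M2, so the key drops out. Then M2 = (M1 ⊕ M2) ⊕ M1 over the first 8 bytes.
byte 0: (fc ^ b9) ^ 63 = 45 ^ 63 = 26
byte 1: (5a ^ 43) ^ 6f = 19 ^ 6f = 76
byte 2: (07 ^ 37) ^ 6e = 30 ^ 6e = 5e
byte 3: (a6 ^ 9f) ^ 66 = 39 ^ 66 = 5f
byte 4: (60 ^ 25) ^ 69 = 45 ^ 69 = 2c
byte 5: (39 ^ e1) ^ 67 = d8 ^ 67 = bf
byte 6: (5b ^ 41) ^ 20 = 1a ^ 20 = 3a
byte 7: (a7 ^ df) ^ 72 = 78 ^ 72 = 0a

00100110 01110110 01011110 01011111 00101100 10111111 00111010 00001010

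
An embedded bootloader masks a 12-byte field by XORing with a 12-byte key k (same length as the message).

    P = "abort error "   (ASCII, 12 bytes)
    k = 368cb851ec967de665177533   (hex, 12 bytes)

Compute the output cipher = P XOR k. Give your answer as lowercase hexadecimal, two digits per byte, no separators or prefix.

57eed72398b6189417780713

61 ⊕ 36 = 57
62 ⊕ 8c = ee
6f ⊕ b8 = d7
72 ⊕ 51 = 23
74 ⊕ ec = 98
20 ⊕ 96 = b6
65 ⊕ 7d = 18
72 ⊕ e6 = 94
72 ⊕ 65 = 17
6f ⊕ 17 = 78
72 ⊕ 75 = 07
20 ⊕ 33 = 13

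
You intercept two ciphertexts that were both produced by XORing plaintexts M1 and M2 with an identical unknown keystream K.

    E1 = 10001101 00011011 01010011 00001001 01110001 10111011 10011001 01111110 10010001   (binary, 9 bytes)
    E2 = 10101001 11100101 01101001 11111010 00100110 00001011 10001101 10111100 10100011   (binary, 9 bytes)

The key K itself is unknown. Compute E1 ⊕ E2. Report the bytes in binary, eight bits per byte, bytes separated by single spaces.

00100100 11111110 00111010 11110011 01010111 10110000 00010100 11000010 00110010

E1 ⊕ E2 = (M1 ⊕ K) ⊕ (M2 ⊕ K) = M1 ⊕ M2 — the shared key cancels under XOR.
8d xor a9 = 24
1b xor e5 = fe
53 xor 69 = 3a
09 xor fa = f3
71 xor 26 = 57
bb xor 0b = b0
99 xor 8d = 14
7e xor bc = c2
91 xor a3 = 32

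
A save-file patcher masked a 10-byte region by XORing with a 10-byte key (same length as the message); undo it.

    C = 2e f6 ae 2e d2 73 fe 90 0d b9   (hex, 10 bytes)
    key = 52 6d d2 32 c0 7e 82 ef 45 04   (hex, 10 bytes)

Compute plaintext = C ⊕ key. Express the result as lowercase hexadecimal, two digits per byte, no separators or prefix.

7c9b7c1c120d7c7f48bd

00101110 xor 01010010 = 01111100
11110110 xor 01101101 = 10011011
10101110 xor 11010010 = 01111100
00101110 xor 00110010 = 00011100
11010010 xor 11000000 = 00010010
01110011 xor 01111110 = 00001101
11111110 xor 10000010 = 01111100
10010000 xor 11101111 = 01111111
00001101 xor 01000101 = 01001000
10111001 xor 00000100 = 10111101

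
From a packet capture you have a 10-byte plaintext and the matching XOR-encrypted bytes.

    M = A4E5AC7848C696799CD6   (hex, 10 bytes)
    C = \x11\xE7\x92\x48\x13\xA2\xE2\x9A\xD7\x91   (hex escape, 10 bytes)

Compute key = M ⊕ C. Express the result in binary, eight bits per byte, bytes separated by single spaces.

Since C = M ⊕ key, XORing both sides with M gives key = M ⊕ C.
byte 0: a4 xor 11 = b5
byte 1: e5 xor e7 = 02
byte 2: ac xor 92 = 3e
byte 3: 78 xor 48 = 30
byte 4: 48 xor 13 = 5b
byte 5: c6 xor a2 = 64
byte 6: 96 xor e2 = 74
byte 7: 79 xor 9a = e3
byte 8: 9c xor d7 = 4b
byte 9: d6 xor 91 = 47

10110101 00000010 00111110 00110000 01011011 01100100 01110100 11100011 01001011 01000111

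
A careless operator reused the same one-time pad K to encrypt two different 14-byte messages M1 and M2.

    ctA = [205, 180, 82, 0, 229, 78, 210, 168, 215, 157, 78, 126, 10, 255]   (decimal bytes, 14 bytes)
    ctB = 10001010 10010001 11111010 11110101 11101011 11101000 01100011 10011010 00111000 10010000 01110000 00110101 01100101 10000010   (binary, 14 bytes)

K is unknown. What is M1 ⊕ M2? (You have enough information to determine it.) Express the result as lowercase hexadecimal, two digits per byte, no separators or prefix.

ctA ⊕ ctB = (M1 ⊕ K) ⊕ (M2 ⊕ K) = M1 ⊕ M2 — the shared key cancels under XOR.
11001101 xor 10001010 = 01000111
10110100 xor 10010001 = 00100101
01010010 xor 11111010 = 10101000
00000000 xor 11110101 = 11110101
11100101 xor 11101011 = 00001110
01001110 xor 11101000 = 10100110
11010010 xor 01100011 = 10110001
10101000 xor 10011010 = 00110010
11010111 xor 00111000 = 11101111
10011101 xor 10010000 = 00001101
01001110 xor 01110000 = 00111110
01111110 xor 00110101 = 01001011
00001010 xor 01100101 = 01101111
11111111 xor 10000010 = 01111101

4725a8f50ea6b132ef0d3e4b6f7d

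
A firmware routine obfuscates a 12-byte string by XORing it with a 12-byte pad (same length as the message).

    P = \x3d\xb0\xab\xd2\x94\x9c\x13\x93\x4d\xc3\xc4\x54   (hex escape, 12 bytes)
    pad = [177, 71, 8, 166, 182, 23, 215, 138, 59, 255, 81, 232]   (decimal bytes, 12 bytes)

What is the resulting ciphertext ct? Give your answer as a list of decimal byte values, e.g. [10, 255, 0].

byte 0:  61 ⊕ 177 = 140
byte 1: 176 ⊕  71 = 247
byte 2: 171 ⊕   8 = 163
byte 3: 210 ⊕ 166 = 116
byte 4: 148 ⊕ 182 =  34
byte 5: 156 ⊕  23 = 139
byte 6:  19 ⊕ 215 = 196
byte 7: 147 ⊕ 138 =  25
byte 8:  77 ⊕  59 = 118
byte 9: 195 ⊕ 255 =  60
byte 10: 196 ⊕  81 = 149
byte 11:  84 ⊕ 232 = 188

[140, 247, 163, 116, 34, 139, 196, 25, 118, 60, 149, 188]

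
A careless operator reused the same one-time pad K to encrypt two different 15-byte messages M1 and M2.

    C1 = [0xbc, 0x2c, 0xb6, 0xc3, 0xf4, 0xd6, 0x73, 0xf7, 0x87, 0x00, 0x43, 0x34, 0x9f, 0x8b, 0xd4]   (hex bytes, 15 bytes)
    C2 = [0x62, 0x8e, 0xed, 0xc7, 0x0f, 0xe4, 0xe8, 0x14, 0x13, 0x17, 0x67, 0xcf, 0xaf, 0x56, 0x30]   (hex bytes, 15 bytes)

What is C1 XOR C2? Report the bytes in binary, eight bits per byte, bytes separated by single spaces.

C1 ⊕ C2 = (M1 ⊕ K) ⊕ (M2 ⊕ K) = M1 ⊕ M2 — the shared key cancels under XOR.
bc XOR 62 = de
2c XOR 8e = a2
b6 XOR ed = 5b
c3 XOR c7 = 04
f4 XOR 0f = fb
d6 XOR e4 = 32
73 XOR e8 = 9b
f7 XOR 14 = e3
87 XOR 13 = 94
00 XOR 17 = 17
43 XOR 67 = 24
34 XOR cf = fb
9f XOR af = 30
8b XOR 56 = dd
d4 XOR 30 = e4

11011110 10100010 01011011 00000100 11111011 00110010 10011011 11100011 10010100 00010111 00100100 11111011 00110000 11011101 11100100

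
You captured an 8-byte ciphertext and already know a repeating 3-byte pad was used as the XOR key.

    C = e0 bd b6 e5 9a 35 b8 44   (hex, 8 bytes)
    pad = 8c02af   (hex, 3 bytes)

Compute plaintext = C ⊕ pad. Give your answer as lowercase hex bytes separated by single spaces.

The 3-byte key repeats, so the effective keystream is 8c 02 af 8c 02 af 8c 02.
byte 0: 224 ^ 140 = 108
byte 1: 189 ^   2 = 191
byte 2: 182 ^ 175 =  25
byte 3: 229 ^ 140 = 105
byte 4: 154 ^   2 = 152
byte 5:  53 ^ 175 = 154
byte 6: 184 ^ 140 =  52
byte 7:  68 ^   2 =  70

6c bf 19 69 98 9a 34 46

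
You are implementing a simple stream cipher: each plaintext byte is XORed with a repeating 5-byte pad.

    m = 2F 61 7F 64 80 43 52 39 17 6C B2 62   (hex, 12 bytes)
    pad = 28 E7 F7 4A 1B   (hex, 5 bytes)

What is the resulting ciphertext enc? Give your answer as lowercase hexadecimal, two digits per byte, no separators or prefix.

0786882e9b6bb5ce5d779a85

The 5-byte key repeats, so the effective keystream is 28 e7 f7 4a 1b 28 e7 f7 4a 1b 28 e7.
byte 0: 00101111 ^ 00101000 = 00000111
byte 1: 01100001 ^ 11100111 = 10000110
byte 2: 01111111 ^ 11110111 = 10001000
byte 3: 01100100 ^ 01001010 = 00101110
byte 4: 10000000 ^ 00011011 = 10011011
byte 5: 01000011 ^ 00101000 = 01101011
byte 6: 01010010 ^ 11100111 = 10110101
byte 7: 00111001 ^ 11110111 = 11001110
byte 8: 00010111 ^ 01001010 = 01011101
byte 9: 01101100 ^ 00011011 = 01110111
byte 10: 10110010 ^ 00101000 = 10011010
byte 11: 01100010 ^ 11100111 = 10000101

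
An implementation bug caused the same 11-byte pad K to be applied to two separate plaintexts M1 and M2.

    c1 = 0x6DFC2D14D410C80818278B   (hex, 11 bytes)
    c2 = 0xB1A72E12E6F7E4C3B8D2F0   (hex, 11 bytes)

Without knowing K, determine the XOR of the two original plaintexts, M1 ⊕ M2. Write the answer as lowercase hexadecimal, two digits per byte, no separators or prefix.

dc5b030632e72ccba0f57b

c1 ⊕ c2 = (M1 ⊕ K) ⊕ (M2 ⊕ K) = M1 ⊕ M2 — the shared key cancels under XOR.
byte 0: 01101101 ⊕ 10110001 = 11011100
byte 1: 11111100 ⊕ 10100111 = 01011011
byte 2: 00101101 ⊕ 00101110 = 00000011
byte 3: 00010100 ⊕ 00010010 = 00000110
byte 4: 11010100 ⊕ 11100110 = 00110010
byte 5: 00010000 ⊕ 11110111 = 11100111
byte 6: 11001000 ⊕ 11100100 = 00101100
byte 7: 00001000 ⊕ 11000011 = 11001011
byte 8: 00011000 ⊕ 10111000 = 10100000
byte 9: 00100111 ⊕ 11010010 = 11110101
byte 10: 10001011 ⊕ 11110000 = 01111011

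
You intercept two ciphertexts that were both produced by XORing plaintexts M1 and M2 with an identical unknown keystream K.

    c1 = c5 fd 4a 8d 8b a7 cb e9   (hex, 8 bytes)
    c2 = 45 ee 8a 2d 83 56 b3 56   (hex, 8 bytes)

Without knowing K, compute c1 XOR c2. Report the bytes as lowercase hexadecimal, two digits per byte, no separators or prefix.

c1 ⊕ c2 = (M1 ⊕ K) ⊕ (M2 ⊕ K) = M1 ⊕ M2 — the shared key cancels under XOR.
11000101 ⊕ 01000101 = 10000000
11111101 ⊕ 11101110 = 00010011
01001010 ⊕ 10001010 = 11000000
10001101 ⊕ 00101101 = 10100000
10001011 ⊕ 10000011 = 00001000
10100111 ⊕ 01010110 = 11110001
11001011 ⊕ 10110011 = 01111000
11101001 ⊕ 01010110 = 10111111

8013c0a008f178bf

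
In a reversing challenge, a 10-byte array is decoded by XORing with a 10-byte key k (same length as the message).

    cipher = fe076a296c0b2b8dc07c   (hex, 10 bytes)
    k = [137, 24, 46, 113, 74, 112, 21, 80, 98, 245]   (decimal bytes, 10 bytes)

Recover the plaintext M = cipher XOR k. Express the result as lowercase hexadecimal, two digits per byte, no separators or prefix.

771f4458267b3edda289

XOR is its own inverse, so applying the key byte-wise gives the result directly.
byte 0: fe ⊕ 89 = 77
byte 1: 07 ⊕ 18 = 1f
byte 2: 6a ⊕ 2e = 44
byte 3: 29 ⊕ 71 = 58
byte 4: 6c ⊕ 4a = 26
byte 5: 0b ⊕ 70 = 7b
byte 6: 2b ⊕ 15 = 3e
byte 7: 8d ⊕ 50 = dd
byte 8: c0 ⊕ 62 = a2
byte 9: 7c ⊕ f5 = 89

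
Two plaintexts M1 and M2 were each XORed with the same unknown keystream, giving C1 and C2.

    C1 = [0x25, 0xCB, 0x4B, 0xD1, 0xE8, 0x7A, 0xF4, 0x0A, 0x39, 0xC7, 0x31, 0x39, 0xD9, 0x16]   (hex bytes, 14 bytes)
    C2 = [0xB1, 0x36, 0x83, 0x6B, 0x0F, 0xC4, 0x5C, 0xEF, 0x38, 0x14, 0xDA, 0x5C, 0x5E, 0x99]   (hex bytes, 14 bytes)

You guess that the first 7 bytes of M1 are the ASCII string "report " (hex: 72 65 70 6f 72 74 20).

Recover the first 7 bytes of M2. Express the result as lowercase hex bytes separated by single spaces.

First, C1 ⊕ C2 = (M1 ⊕ K) ⊕ (M2 ⊕ K) = M1 ⊕ M2, so the key drops out. Then M2 = (M1 ⊕ M2) ⊕ M1 over the first 7 bytes.
byte 0: (25 ^ b1) ^ 72 = 94 ^ 72 = e6
byte 1: (cb ^ 36) ^ 65 = fd ^ 65 = 98
byte 2: (4b ^ 83) ^ 70 = c8 ^ 70 = b8
byte 3: (d1 ^ 6b) ^ 6f = ba ^ 6f = d5
byte 4: (e8 ^ 0f) ^ 72 = e7 ^ 72 = 95
byte 5: (7a ^ c4) ^ 74 = be ^ 74 = ca
byte 6: (f4 ^ 5c) ^ 20 = a8 ^ 20 = 88

e6 98 b8 d5 95 ca 88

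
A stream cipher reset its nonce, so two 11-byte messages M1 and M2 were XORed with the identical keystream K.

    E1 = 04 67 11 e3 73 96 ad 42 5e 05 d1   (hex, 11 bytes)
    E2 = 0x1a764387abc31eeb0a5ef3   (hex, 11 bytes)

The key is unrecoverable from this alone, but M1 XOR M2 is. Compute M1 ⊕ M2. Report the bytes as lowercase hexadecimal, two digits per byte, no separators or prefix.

E1 ⊕ E2 = (M1 ⊕ K) ⊕ (M2 ⊕ K) = M1 ⊕ M2 — the shared key cancels under XOR.
04 ⊕ 1a = 1e
67 ⊕ 76 = 11
11 ⊕ 43 = 52
e3 ⊕ 87 = 64
73 ⊕ ab = d8
96 ⊕ c3 = 55
ad ⊕ 1e = b3
42 ⊕ eb = a9
5e ⊕ 0a = 54
05 ⊕ 5e = 5b
d1 ⊕ f3 = 22

1e115264d855b3a9545b22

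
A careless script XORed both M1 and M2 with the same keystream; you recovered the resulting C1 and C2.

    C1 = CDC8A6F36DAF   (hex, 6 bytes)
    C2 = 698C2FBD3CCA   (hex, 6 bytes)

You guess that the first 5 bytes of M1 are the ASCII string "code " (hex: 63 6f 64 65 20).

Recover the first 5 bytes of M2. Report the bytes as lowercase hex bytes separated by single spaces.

c7 2b ed 2b 71

First, C1 ⊕ C2 = (M1 ⊕ K) ⊕ (M2 ⊕ K) = M1 ⊕ M2, so the key drops out. Then M2 = (M1 ⊕ M2) ⊕ M1 over the first 5 bytes.
byte 0: (cd ^ 69) ^ 63 = a4 ^ 63 = c7
byte 1: (c8 ^ 8c) ^ 6f = 44 ^ 6f = 2b
byte 2: (a6 ^ 2f) ^ 64 = 89 ^ 64 = ed
byte 3: (f3 ^ bd) ^ 65 = 4e ^ 65 = 2b
byte 4: (6d ^ 3c) ^ 20 = 51 ^ 20 = 71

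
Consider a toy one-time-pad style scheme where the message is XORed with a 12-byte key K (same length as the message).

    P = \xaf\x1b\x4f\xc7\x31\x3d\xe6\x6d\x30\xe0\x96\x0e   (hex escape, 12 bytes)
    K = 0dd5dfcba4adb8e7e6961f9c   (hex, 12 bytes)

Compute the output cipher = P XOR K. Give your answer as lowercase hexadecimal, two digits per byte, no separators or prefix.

af xor 0d = a2
1b xor d5 = ce
4f xor df = 90
c7 xor cb = 0c
31 xor a4 = 95
3d xor ad = 90
e6 xor b8 = 5e
6d xor e7 = 8a
30 xor e6 = d6
e0 xor 96 = 76
96 xor 1f = 89
0e xor 9c = 92

a2ce900c95905e8ad6768992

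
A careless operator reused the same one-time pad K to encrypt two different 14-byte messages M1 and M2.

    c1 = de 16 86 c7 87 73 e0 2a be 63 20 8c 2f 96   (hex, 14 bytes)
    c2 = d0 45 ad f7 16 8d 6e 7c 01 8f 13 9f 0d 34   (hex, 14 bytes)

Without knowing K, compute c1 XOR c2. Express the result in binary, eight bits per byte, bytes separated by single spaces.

c1 ⊕ c2 = (M1 ⊕ K) ⊕ (M2 ⊕ K) = M1 ⊕ M2 — the shared key cancels under XOR.
11011110 ^ 11010000 = 00001110
00010110 ^ 01000101 = 01010011
10000110 ^ 10101101 = 00101011
11000111 ^ 11110111 = 00110000
10000111 ^ 00010110 = 10010001
01110011 ^ 10001101 = 11111110
11100000 ^ 01101110 = 10001110
00101010 ^ 01111100 = 01010110
10111110 ^ 00000001 = 10111111
01100011 ^ 10001111 = 11101100
00100000 ^ 00010011 = 00110011
10001100 ^ 10011111 = 00010011
00101111 ^ 00001101 = 00100010
10010110 ^ 00110100 = 10100010

00001110 01010011 00101011 00110000 10010001 11111110 10001110 01010110 10111111 11101100 00110011 00010011 00100010 10100010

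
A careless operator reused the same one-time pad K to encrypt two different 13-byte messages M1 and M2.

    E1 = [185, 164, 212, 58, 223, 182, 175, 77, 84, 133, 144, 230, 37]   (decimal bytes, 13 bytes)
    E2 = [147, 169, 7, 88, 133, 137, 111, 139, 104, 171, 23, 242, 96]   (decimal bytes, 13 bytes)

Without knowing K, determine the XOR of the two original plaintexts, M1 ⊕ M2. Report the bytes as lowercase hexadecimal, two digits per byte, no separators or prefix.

2a0dd3625a3fc0c63c2e871445

E1 ⊕ E2 = (M1 ⊕ K) ⊕ (M2 ⊕ K) = M1 ⊕ M2 — the shared key cancels under XOR.
b9 XOR 93 = 2a
a4 XOR a9 = 0d
d4 XOR 07 = d3
3a XOR 58 = 62
df XOR 85 = 5a
b6 XOR 89 = 3f
af XOR 6f = c0
4d XOR 8b = c6
54 XOR 68 = 3c
85 XOR ab = 2e
90 XOR 17 = 87
e6 XOR f2 = 14
25 XOR 60 = 45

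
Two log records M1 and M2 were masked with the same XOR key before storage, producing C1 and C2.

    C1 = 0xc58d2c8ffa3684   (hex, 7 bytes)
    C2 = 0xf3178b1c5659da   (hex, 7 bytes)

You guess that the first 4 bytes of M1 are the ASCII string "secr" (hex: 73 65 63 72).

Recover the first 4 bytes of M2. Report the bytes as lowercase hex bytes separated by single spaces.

45 ff c4 e1

First, C1 ⊕ C2 = (M1 ⊕ K) ⊕ (M2 ⊕ K) = M1 ⊕ M2, so the key drops out. Then M2 = (M1 ⊕ M2) ⊕ M1 over the first 4 bytes.
byte 0: (c5 XOR f3) XOR 73 = 36 XOR 73 = 45
byte 1: (8d XOR 17) XOR 65 = 9a XOR 65 = ff
byte 2: (2c XOR 8b) XOR 63 = a7 XOR 63 = c4
byte 3: (8f XOR 1c) XOR 72 = 93 XOR 72 = e1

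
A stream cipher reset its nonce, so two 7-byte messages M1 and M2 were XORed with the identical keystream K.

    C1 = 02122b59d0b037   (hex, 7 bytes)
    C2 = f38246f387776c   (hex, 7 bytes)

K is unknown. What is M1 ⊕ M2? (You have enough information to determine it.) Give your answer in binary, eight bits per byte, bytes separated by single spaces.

C1 ⊕ C2 = (M1 ⊕ K) ⊕ (M2 ⊕ K) = M1 ⊕ M2 — the shared key cancels under XOR.
02 XOR f3 = f1
12 XOR 82 = 90
2b XOR 46 = 6d
59 XOR f3 = aa
d0 XOR 87 = 57
b0 XOR 77 = c7
37 XOR 6c = 5b

11110001 10010000 01101101 10101010 01010111 11000111 01011011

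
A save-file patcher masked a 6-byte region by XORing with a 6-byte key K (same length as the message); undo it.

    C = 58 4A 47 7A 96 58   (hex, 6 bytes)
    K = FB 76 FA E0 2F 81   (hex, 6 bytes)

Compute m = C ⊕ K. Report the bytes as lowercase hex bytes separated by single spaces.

byte 0:  88 ⊕ 251 = 163
byte 1:  74 ⊕ 118 =  60
byte 2:  71 ⊕ 250 = 189
byte 3: 122 ⊕ 224 = 154
byte 4: 150 ⊕  47 = 185
byte 5:  88 ⊕ 129 = 217

a3 3c bd 9a b9 d9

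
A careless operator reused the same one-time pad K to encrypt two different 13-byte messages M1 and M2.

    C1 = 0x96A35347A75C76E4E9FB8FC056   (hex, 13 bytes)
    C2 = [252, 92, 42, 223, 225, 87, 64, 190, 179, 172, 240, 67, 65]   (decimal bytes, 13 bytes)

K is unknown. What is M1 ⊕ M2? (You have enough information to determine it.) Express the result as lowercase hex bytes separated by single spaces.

6a ff 79 98 46 0b 36 5a 5a 57 7f 83 17

C1 ⊕ C2 = (M1 ⊕ K) ⊕ (M2 ⊕ K) = M1 ⊕ M2 — the shared key cancels under XOR.
150 XOR 252 = 106
163 XOR  92 = 255
 83 XOR  42 = 121
 71 XOR 223 = 152
167 XOR 225 =  70
 92 XOR  87 =  11
118 XOR  64 =  54
228 XOR 190 =  90
233 XOR 179 =  90
251 XOR 172 =  87
143 XOR 240 = 127
192 XOR  67 = 131
 86 XOR  65 =  23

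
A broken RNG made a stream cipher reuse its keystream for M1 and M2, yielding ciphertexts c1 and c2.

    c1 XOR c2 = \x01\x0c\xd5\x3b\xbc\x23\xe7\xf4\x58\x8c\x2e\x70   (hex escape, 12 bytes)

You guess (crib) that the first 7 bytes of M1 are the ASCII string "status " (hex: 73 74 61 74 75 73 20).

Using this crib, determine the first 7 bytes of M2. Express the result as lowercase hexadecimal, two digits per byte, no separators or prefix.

Since c1 ⊕ c2 = M1 ⊕ M2, XORing with the guessed M1 bytes yields the corresponding M2 bytes: M2 = (c1 ⊕ c2) ⊕ M1.
01 ⊕ 73 = 72
0c ⊕ 74 = 78
d5 ⊕ 61 = b4
3b ⊕ 74 = 4f
bc ⊕ 75 = c9
23 ⊕ 73 = 50
e7 ⊕ 20 = c7

7278b44fc950c7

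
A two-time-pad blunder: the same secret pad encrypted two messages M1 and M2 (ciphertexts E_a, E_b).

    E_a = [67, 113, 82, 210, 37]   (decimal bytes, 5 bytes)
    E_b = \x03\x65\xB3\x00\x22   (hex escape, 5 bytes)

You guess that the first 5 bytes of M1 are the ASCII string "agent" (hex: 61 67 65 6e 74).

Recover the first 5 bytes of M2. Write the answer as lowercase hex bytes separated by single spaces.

First, E_a ⊕ E_b = (M1 ⊕ K) ⊕ (M2 ⊕ K) = M1 ⊕ M2, so the key drops out. Then M2 = (M1 ⊕ M2) ⊕ M1 over the first 5 bytes.
byte 0: (43 ⊕ 03) ⊕ 61 = 40 ⊕ 61 = 21
byte 1: (71 ⊕ 65) ⊕ 67 = 14 ⊕ 67 = 73
byte 2: (52 ⊕ b3) ⊕ 65 = e1 ⊕ 65 = 84
byte 3: (d2 ⊕ 00) ⊕ 6e = d2 ⊕ 6e = bc
byte 4: (25 ⊕ 22) ⊕ 74 = 07 ⊕ 74 = 73

21 73 84 bc 73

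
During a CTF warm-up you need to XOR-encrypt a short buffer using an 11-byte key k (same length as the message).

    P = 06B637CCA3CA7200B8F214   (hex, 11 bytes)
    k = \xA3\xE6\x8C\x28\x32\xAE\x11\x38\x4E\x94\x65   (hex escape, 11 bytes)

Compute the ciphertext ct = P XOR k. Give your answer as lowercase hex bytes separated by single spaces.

a5 50 bb e4 91 64 63 38 f6 66 71

byte 0:   6 XOR 163 = 165
byte 1: 182 XOR 230 =  80
byte 2:  55 XOR 140 = 187
byte 3: 204 XOR  40 = 228
byte 4: 163 XOR  50 = 145
byte 5: 202 XOR 174 = 100
byte 6: 114 XOR  17 =  99
byte 7:   0 XOR  56 =  56
byte 8: 184 XOR  78 = 246
byte 9: 242 XOR 148 = 102
byte 10:  20 XOR 101 = 113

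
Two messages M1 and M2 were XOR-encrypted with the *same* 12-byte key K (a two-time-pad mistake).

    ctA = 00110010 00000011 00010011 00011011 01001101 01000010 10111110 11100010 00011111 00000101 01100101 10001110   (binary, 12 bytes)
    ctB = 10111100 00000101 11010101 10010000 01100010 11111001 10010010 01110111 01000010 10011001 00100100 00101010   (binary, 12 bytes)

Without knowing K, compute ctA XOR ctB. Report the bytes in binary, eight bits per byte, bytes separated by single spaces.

ctA ⊕ ctB = (M1 ⊕ K) ⊕ (M2 ⊕ K) = M1 ⊕ M2 — the shared key cancels under XOR.
byte 0: 00110010 ⊕ 10111100 = 10001110
byte 1: 00000011 ⊕ 00000101 = 00000110
byte 2: 00010011 ⊕ 11010101 = 11000110
byte 3: 00011011 ⊕ 10010000 = 10001011
byte 4: 01001101 ⊕ 01100010 = 00101111
byte 5: 01000010 ⊕ 11111001 = 10111011
byte 6: 10111110 ⊕ 10010010 = 00101100
byte 7: 11100010 ⊕ 01110111 = 10010101
byte 8: 00011111 ⊕ 01000010 = 01011101
byte 9: 00000101 ⊕ 10011001 = 10011100
byte 10: 01100101 ⊕ 00100100 = 01000001
byte 11: 10001110 ⊕ 00101010 = 10100100

10001110 00000110 11000110 10001011 00101111 10111011 00101100 10010101 01011101 10011100 01000001 10100100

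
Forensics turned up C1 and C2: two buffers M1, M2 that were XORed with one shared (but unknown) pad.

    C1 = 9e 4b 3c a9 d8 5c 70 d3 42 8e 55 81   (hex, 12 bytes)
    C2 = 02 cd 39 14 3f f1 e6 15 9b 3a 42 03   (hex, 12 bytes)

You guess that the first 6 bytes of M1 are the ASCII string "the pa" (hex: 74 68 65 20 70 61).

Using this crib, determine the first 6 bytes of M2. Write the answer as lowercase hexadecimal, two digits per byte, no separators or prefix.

First, C1 ⊕ C2 = (M1 ⊕ K) ⊕ (M2 ⊕ K) = M1 ⊕ M2, so the key drops out. Then M2 = (M1 ⊕ M2) ⊕ M1 over the first 6 bytes.
byte 0: (9e xor 02) xor 74 = 9c xor 74 = e8
byte 1: (4b xor cd) xor 68 = 86 xor 68 = ee
byte 2: (3c xor 39) xor 65 = 05 xor 65 = 60
byte 3: (a9 xor 14) xor 20 = bd xor 20 = 9d
byte 4: (d8 xor 3f) xor 70 = e7 xor 70 = 97
byte 5: (5c xor f1) xor 61 = ad xor 61 = cc

e8ee609d97cc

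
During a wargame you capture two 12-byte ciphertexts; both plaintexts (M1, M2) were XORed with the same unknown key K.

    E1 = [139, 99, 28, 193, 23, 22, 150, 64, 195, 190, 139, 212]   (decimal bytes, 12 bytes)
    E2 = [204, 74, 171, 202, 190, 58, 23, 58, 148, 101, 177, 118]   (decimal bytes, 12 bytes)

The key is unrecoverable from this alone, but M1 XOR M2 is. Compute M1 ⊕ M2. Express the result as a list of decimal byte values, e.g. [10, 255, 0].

E1 ⊕ E2 = (M1 ⊕ K) ⊕ (M2 ⊕ K) = M1 ⊕ M2 — the shared key cancels under XOR.
139 xor 204 =  71
 99 xor  74 =  41
 28 xor 171 = 183
193 xor 202 =  11
 23 xor 190 = 169
 22 xor  58 =  44
150 xor  23 = 129
 64 xor  58 = 122
195 xor 148 =  87
190 xor 101 = 219
139 xor 177 =  58
212 xor 118 = 162

[71, 41, 183, 11, 169, 44, 129, 122, 87, 219, 58, 162]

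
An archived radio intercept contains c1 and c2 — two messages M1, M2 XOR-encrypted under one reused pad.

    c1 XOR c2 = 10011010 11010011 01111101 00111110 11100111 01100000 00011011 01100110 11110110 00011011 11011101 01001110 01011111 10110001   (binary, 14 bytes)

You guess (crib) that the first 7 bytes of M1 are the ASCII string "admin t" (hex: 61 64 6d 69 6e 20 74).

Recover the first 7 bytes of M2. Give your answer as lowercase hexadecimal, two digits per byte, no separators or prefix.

Since c1 ⊕ c2 = M1 ⊕ M2, XORing with the guessed M1 bytes yields the corresponding M2 bytes: M2 = (c1 ⊕ c2) ⊕ M1.
byte 0: 10011010 XOR 01100001 = 11111011
byte 1: 11010011 XOR 01100100 = 10110111
byte 2: 01111101 XOR 01101101 = 00010000
byte 3: 00111110 XOR 01101001 = 01010111
byte 4: 11100111 XOR 01101110 = 10001001
byte 5: 01100000 XOR 00100000 = 01000000
byte 6: 00011011 XOR 01110100 = 01101111

fbb7105789406f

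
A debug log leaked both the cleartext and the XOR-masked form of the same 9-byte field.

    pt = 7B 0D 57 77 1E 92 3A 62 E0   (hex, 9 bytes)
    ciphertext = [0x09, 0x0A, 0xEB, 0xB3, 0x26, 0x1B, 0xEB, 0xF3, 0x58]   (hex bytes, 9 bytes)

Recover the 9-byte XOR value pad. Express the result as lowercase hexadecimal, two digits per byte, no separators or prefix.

Since ciphertext = pt ⊕ pad, XORing both sides with pt gives pad = pt ⊕ ciphertext.
01111011 ⊕ 00001001 = 01110010
00001101 ⊕ 00001010 = 00000111
01010111 ⊕ 11101011 = 10111100
01110111 ⊕ 10110011 = 11000100
00011110 ⊕ 00100110 = 00111000
10010010 ⊕ 00011011 = 10001001
00111010 ⊕ 11101011 = 11010001
01100010 ⊕ 11110011 = 10010001
11100000 ⊕ 01011000 = 10111000

7207bcc43889d191b8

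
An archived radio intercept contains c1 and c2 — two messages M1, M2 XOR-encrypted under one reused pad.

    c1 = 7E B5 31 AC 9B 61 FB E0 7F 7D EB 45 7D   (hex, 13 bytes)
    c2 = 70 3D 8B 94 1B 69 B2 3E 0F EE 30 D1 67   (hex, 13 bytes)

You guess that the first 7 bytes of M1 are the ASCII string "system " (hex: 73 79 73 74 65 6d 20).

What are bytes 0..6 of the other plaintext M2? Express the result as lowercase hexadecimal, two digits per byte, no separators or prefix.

7df1c94ce56569

First, c1 ⊕ c2 = (M1 ⊕ K) ⊕ (M2 ⊕ K) = M1 ⊕ M2, so the key drops out. Then M2 = (M1 ⊕ M2) ⊕ M1 over the first 7 bytes.
byte 0: (7e ^ 70) ^ 73 = 0e ^ 73 = 7d
byte 1: (b5 ^ 3d) ^ 79 = 88 ^ 79 = f1
byte 2: (31 ^ 8b) ^ 73 = ba ^ 73 = c9
byte 3: (ac ^ 94) ^ 74 = 38 ^ 74 = 4c
byte 4: (9b ^ 1b) ^ 65 = 80 ^ 65 = e5
byte 5: (61 ^ 69) ^ 6d = 08 ^ 6d = 65
byte 6: (fb ^ b2) ^ 20 = 49 ^ 20 = 69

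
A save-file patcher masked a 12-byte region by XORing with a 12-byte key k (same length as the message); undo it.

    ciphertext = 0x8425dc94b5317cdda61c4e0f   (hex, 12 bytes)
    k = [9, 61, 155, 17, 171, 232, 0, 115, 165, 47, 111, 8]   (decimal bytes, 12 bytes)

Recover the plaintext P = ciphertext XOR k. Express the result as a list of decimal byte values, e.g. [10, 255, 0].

XOR is its own inverse, so applying the key byte-wise gives the result directly.
10000100 xor 00001001 = 10001101
00100101 xor 00111101 = 00011000
11011100 xor 10011011 = 01000111
10010100 xor 00010001 = 10000101
10110101 xor 10101011 = 00011110
00110001 xor 11101000 = 11011001
01111100 xor 00000000 = 01111100
11011101 xor 01110011 = 10101110
10100110 xor 10100101 = 00000011
00011100 xor 00101111 = 00110011
01001110 xor 01101111 = 00100001
00001111 xor 00001000 = 00000111

[141, 24, 71, 133, 30, 217, 124, 174, 3, 51, 33, 7]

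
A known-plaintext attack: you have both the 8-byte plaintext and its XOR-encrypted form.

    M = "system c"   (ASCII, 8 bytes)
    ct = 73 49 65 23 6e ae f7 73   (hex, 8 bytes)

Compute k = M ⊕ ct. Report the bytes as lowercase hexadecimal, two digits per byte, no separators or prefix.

003016570bc3d710

Since ct = M ⊕ k, XORing both sides with M gives k = M ⊕ ct.
73 ^ 73 = 00
79 ^ 49 = 30
73 ^ 65 = 16
74 ^ 23 = 57
65 ^ 6e = 0b
6d ^ ae = c3
20 ^ f7 = d7
63 ^ 73 = 10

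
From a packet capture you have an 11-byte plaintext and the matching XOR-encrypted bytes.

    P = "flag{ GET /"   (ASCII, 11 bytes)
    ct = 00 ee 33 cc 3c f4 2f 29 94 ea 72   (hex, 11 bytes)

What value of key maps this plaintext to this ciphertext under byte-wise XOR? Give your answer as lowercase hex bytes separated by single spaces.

66 82 52 ab 47 d4 68 6c c0 ca 5d

Since ct = P ⊕ key, XORing both sides with P gives key = P ⊕ ct.
66 ^ 00 = 66
6c ^ ee = 82
61 ^ 33 = 52
67 ^ cc = ab
7b ^ 3c = 47
20 ^ f4 = d4
47 ^ 2f = 68
45 ^ 29 = 6c
54 ^ 94 = c0
20 ^ ea = ca
2f ^ 72 = 5d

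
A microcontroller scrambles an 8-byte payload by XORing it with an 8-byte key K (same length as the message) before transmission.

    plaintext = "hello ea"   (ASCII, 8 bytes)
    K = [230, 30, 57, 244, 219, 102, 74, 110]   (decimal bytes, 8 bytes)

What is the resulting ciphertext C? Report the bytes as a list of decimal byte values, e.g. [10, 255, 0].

XOR is its own inverse, so applying the key byte-wise gives the result directly.
104 ⊕ 230 = 142
101 ⊕  30 = 123
108 ⊕  57 =  85
108 ⊕ 244 = 152
111 ⊕ 219 = 180
 32 ⊕ 102 =  70
101 ⊕  74 =  47
 97 ⊕ 110 =  15

[142, 123, 85, 152, 180, 70, 47, 15]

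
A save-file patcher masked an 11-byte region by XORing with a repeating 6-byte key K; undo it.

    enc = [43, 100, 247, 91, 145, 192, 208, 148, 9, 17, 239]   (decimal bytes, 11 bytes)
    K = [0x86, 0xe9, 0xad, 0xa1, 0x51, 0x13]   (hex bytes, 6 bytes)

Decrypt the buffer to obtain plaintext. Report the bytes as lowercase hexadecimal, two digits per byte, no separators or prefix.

The 6-byte key repeats, so the effective keystream is 86 e9 ad a1 51 13 86 e9 ad a1 51.
byte 0: 00101011 xor 10000110 = 10101101
byte 1: 01100100 xor 11101001 = 10001101
byte 2: 11110111 xor 10101101 = 01011010
byte 3: 01011011 xor 10100001 = 11111010
byte 4: 10010001 xor 01010001 = 11000000
byte 5: 11000000 xor 00010011 = 11010011
byte 6: 11010000 xor 10000110 = 01010110
byte 7: 10010100 xor 11101001 = 01111101
byte 8: 00001001 xor 10101101 = 10100100
byte 9: 00010001 xor 10100001 = 10110000
byte 10: 11101111 xor 01010001 = 10111110

ad8d5afac0d3567da4b0be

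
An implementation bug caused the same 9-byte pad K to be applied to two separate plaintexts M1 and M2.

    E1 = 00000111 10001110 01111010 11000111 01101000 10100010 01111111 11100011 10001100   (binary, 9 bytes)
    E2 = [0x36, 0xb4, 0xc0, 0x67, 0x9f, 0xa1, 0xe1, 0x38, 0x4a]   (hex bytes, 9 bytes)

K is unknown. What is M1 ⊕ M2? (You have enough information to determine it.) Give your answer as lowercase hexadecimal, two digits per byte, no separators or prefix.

313abaa0f7039edbc6

E1 ⊕ E2 = (M1 ⊕ K) ⊕ (M2 ⊕ K) = M1 ⊕ M2 — the shared key cancels under XOR.
byte 0: 00000111 ^ 00110110 = 00110001
byte 1: 10001110 ^ 10110100 = 00111010
byte 2: 01111010 ^ 11000000 = 10111010
byte 3: 11000111 ^ 01100111 = 10100000
byte 4: 01101000 ^ 10011111 = 11110111
byte 5: 10100010 ^ 10100001 = 00000011
byte 6: 01111111 ^ 11100001 = 10011110
byte 7: 11100011 ^ 00111000 = 11011011
byte 8: 10001100 ^ 01001010 = 11000110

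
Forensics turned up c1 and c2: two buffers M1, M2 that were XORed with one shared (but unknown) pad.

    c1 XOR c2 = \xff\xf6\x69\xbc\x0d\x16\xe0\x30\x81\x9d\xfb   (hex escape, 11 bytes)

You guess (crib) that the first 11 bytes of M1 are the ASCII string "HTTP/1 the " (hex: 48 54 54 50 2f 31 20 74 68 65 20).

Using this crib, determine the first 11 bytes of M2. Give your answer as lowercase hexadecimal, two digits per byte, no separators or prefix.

b7a23dec2227c044e9f8db

Since c1 ⊕ c2 = M1 ⊕ M2, XORing with the guessed M1 bytes yields the corresponding M2 bytes: M2 = (c1 ⊕ c2) ⊕ M1.
255 xor  72 = 183
246 xor  84 = 162
105 xor  84 =  61
188 xor  80 = 236
 13 xor  47 =  34
 22 xor  49 =  39
224 xor  32 = 192
 48 xor 116 =  68
129 xor 104 = 233
157 xor 101 = 248
251 xor  32 = 219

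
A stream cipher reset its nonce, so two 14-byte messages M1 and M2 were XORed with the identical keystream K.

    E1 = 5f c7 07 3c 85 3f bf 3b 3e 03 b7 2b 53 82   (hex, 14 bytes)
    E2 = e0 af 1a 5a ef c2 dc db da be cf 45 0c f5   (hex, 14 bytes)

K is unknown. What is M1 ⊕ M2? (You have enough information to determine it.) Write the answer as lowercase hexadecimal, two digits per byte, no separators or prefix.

E1 ⊕ E2 = (M1 ⊕ K) ⊕ (M2 ⊕ K) = M1 ⊕ M2 — the shared key cancels under XOR.
5f xor e0 = bf
c7 xor af = 68
07 xor 1a = 1d
3c xor 5a = 66
85 xor ef = 6a
3f xor c2 = fd
bf xor dc = 63
3b xor db = e0
3e xor da = e4
03 xor be = bd
b7 xor cf = 78
2b xor 45 = 6e
53 xor 0c = 5f
82 xor f5 = 77

bf681d666afd63e0e4bd786e5f77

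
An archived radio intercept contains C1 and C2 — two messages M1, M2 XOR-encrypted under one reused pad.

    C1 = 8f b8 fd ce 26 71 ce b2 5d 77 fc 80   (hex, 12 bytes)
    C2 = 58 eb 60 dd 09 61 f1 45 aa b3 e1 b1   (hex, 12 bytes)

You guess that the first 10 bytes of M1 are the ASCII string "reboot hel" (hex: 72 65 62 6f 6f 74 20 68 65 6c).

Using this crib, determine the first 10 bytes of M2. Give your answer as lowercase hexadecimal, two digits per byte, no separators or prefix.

First, C1 ⊕ C2 = (M1 ⊕ K) ⊕ (M2 ⊕ K) = M1 ⊕ M2, so the key drops out. Then M2 = (M1 ⊕ M2) ⊕ M1 over the first 10 bytes.
byte 0: (8f ^ 58) ^ 72 = d7 ^ 72 = a5
byte 1: (b8 ^ eb) ^ 65 = 53 ^ 65 = 36
byte 2: (fd ^ 60) ^ 62 = 9d ^ 62 = ff
byte 3: (ce ^ dd) ^ 6f = 13 ^ 6f = 7c
byte 4: (26 ^ 09) ^ 6f = 2f ^ 6f = 40
byte 5: (71 ^ 61) ^ 74 = 10 ^ 74 = 64
byte 6: (ce ^ f1) ^ 20 = 3f ^ 20 = 1f
byte 7: (b2 ^ 45) ^ 68 = f7 ^ 68 = 9f
byte 8: (5d ^ aa) ^ 65 = f7 ^ 65 = 92
byte 9: (77 ^ b3) ^ 6c = c4 ^ 6c = a8

a536ff7c40641f9f92a8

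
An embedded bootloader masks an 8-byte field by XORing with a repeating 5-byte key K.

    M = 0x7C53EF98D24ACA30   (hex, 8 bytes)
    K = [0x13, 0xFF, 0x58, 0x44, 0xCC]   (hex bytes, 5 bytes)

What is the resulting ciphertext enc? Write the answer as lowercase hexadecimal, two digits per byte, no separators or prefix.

The 5-byte key repeats, so the effective keystream is 13 ff 58 44 cc 13 ff 58.
byte 0: 01111100 xor 00010011 = 01101111
byte 1: 01010011 xor 11111111 = 10101100
byte 2: 11101111 xor 01011000 = 10110111
byte 3: 10011000 xor 01000100 = 11011100
byte 4: 11010010 xor 11001100 = 00011110
byte 5: 01001010 xor 00010011 = 01011001
byte 6: 11001010 xor 11111111 = 00110101
byte 7: 00110000 xor 01011000 = 01101000

6facb7dc1e593568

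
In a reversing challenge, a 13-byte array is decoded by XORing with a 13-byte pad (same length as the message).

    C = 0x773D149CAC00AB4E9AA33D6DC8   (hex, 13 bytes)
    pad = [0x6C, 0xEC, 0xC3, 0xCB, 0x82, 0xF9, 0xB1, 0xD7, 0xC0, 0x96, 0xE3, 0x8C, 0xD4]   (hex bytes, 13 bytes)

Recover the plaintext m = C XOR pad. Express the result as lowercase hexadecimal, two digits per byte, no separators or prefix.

1bd1d7572ef91a995a35dee11c

XOR is its own inverse, so applying the key byte-wise gives the result directly.
byte 0: 01110111 XOR 01101100 = 00011011
byte 1: 00111101 XOR 11101100 = 11010001
byte 2: 00010100 XOR 11000011 = 11010111
byte 3: 10011100 XOR 11001011 = 01010111
byte 4: 10101100 XOR 10000010 = 00101110
byte 5: 00000000 XOR 11111001 = 11111001
byte 6: 10101011 XOR 10110001 = 00011010
byte 7: 01001110 XOR 11010111 = 10011001
byte 8: 10011010 XOR 11000000 = 01011010
byte 9: 10100011 XOR 10010110 = 00110101
byte 10: 00111101 XOR 11100011 = 11011110
byte 11: 01101101 XOR 10001100 = 11100001
byte 12: 11001000 XOR 11010100 = 00011100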